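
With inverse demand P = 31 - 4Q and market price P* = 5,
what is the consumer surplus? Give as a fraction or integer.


Maximum willingness to pay (at Q=0): P_max = 31
Quantity demanded at P* = 5:
Q* = (31 - 5)/4 = 13/2
CS = (1/2) * Q* * (P_max - P*)
CS = (1/2) * 13/2 * (31 - 5)
CS = (1/2) * 13/2 * 26 = 169/2

169/2


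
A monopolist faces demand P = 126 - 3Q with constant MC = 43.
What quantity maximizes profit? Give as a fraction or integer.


TR = P*Q = (126 - 3Q)Q = 126Q - 3Q^2
MR = dTR/dQ = 126 - 6Q
Set MR = MC:
126 - 6Q = 43
83 = 6Q
Q* = 83/6 = 83/6

83/6


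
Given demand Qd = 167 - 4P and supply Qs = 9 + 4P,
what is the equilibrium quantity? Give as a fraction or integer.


First find equilibrium price:
167 - 4P = 9 + 4P
P* = 158/8 = 79/4
Then substitute into demand:
Q* = 167 - 4 * 79/4 = 88

88


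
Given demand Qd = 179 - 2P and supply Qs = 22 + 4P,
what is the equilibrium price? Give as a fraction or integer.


At equilibrium, Qd = Qs.
179 - 2P = 22 + 4P
179 - 22 = 2P + 4P
157 = 6P
P* = 157/6 = 157/6

157/6


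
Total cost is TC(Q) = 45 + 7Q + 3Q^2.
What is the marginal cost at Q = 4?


MC = dTC/dQ = 7 + 2*3*Q
At Q = 4:
MC = 7 + 6*4
MC = 7 + 24 = 31

31


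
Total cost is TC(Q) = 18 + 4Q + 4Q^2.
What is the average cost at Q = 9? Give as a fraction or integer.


TC(9) = 18 + 4*9 + 4*9^2
TC(9) = 18 + 36 + 324 = 378
AC = TC/Q = 378/9 = 42

42


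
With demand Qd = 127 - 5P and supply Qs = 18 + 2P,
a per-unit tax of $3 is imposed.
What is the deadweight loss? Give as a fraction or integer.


Pre-tax equilibrium quantity: Q* = 344/7
Post-tax equilibrium quantity: Q_tax = 314/7
Reduction in quantity: Q* - Q_tax = 30/7
DWL = (1/2) * tax * (Q* - Q_tax)
DWL = (1/2) * 3 * 30/7 = 45/7

45/7


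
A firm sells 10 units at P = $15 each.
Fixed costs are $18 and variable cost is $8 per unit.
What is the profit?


Total Revenue = P * Q = 15 * 10 = $150
Total Cost = FC + VC*Q = 18 + 8*10 = $98
Profit = TR - TC = 150 - 98 = $52

$52


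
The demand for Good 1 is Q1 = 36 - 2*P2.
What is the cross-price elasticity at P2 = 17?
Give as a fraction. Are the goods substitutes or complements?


dQ1/dP2 = -2
At P2 = 17: Q1 = 36 - 2*17 = 2
Exy = (dQ1/dP2)(P2/Q1) = -2 * 17 / 2 = -17
Since Exy < 0, the goods are complements.

-17 (complements)


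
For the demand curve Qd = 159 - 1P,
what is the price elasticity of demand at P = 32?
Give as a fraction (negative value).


dQ/dP = -1
At P = 32: Q = 159 - 1*32 = 127
E = (dQ/dP)(P/Q) = (-1)(32/127) = -32/127

-32/127


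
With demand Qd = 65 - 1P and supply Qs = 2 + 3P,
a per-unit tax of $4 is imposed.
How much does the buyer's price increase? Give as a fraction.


With a per-unit tax, the buyer's price increase depends on relative slopes.
Supply slope: d = 3, Demand slope: b = 1
Buyer's price increase = d * tax / (b + d)
= 3 * 4 / (1 + 3)
= 12 / 4 = 3

3


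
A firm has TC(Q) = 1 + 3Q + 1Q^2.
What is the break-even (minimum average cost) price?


AC(Q) = 1/Q + 3 + 1Q
To minimize: dAC/dQ = -1/Q^2 + 1 = 0
Q^2 = 1/1 = 1
Q* = 1
Min AC = 1/1 + 3 + 1*1
Min AC = 1 + 3 + 1 = 5

5


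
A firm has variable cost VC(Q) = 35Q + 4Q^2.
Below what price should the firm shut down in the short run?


AVC(Q) = VC(Q)/Q = 35 + 4Q
AVC is increasing in Q, so minimum AVC is at Q -> 0+.
Min AVC = 35
The firm should shut down if P < 35.

35


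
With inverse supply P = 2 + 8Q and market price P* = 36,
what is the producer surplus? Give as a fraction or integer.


Minimum supply price (at Q=0): P_min = 2
Quantity supplied at P* = 36:
Q* = (36 - 2)/8 = 17/4
PS = (1/2) * Q* * (P* - P_min)
PS = (1/2) * 17/4 * (36 - 2)
PS = (1/2) * 17/4 * 34 = 289/4

289/4


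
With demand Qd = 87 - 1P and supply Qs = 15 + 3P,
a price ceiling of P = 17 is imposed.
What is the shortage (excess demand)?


At P = 17:
Qd = 87 - 1*17 = 70
Qs = 15 + 3*17 = 66
Shortage = Qd - Qs = 70 - 66 = 4

4


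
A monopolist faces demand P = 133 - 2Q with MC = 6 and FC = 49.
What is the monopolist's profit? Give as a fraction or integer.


MR = MC: 133 - 4Q = 6
Q* = 127/4
P* = 133 - 2*127/4 = 139/2
Profit = (P* - MC)*Q* - FC
= (139/2 - 6)*127/4 - 49
= 127/2*127/4 - 49
= 16129/8 - 49 = 15737/8

15737/8


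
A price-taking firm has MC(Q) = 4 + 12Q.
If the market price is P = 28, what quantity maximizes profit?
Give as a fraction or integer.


In perfect competition, profit is maximized where P = MC.
28 = 4 + 12Q
24 = 12Q
Q* = 24/12 = 2

2


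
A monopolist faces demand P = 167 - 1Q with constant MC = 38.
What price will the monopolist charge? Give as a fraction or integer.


MR = 167 - 2Q
Set MR = MC: 167 - 2Q = 38
Q* = 129/2
Substitute into demand:
P* = 167 - 1*129/2 = 205/2

205/2


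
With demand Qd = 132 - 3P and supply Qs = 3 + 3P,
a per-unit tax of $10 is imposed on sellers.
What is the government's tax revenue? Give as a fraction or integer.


With tax on sellers, new supply: Qs' = 3 + 3(P - 10)
= 3P - 27
New equilibrium quantity:
Q_new = 105/2
Tax revenue = tax * Q_new = 10 * 105/2 = 525

525


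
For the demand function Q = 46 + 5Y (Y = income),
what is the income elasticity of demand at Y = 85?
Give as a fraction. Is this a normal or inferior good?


dQ/dY = 5
At Y = 85: Q = 46 + 5*85 = 471
Ey = (dQ/dY)(Y/Q) = 5 * 85 / 471 = 425/471
Since Ey > 0, this is a normal good.

425/471 (normal good)


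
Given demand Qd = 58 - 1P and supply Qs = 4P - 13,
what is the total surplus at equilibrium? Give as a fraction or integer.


Find equilibrium: 58 - 1P = 4P - 13
58 + 13 = 5P
P* = 71/5 = 71/5
Q* = 4*71/5 - 13 = 219/5
Inverse demand: P = 58 - Q/1, so P_max = 58
Inverse supply: P = 13/4 + Q/4, so P_min = 13/4
CS = (1/2) * 219/5 * (58 - 71/5) = 47961/50
PS = (1/2) * 219/5 * (71/5 - 13/4) = 47961/200
TS = CS + PS = 47961/50 + 47961/200 = 47961/40

47961/40


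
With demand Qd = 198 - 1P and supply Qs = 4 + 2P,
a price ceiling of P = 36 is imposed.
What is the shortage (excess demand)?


At P = 36:
Qd = 198 - 1*36 = 162
Qs = 4 + 2*36 = 76
Shortage = Qd - Qs = 162 - 76 = 86

86


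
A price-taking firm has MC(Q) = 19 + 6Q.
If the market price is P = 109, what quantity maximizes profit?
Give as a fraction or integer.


In perfect competition, profit is maximized where P = MC.
109 = 19 + 6Q
90 = 6Q
Q* = 90/6 = 15

15


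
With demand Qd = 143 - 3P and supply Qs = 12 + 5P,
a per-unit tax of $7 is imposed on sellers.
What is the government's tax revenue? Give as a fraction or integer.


With tax on sellers, new supply: Qs' = 12 + 5(P - 7)
= 5P - 23
New equilibrium quantity:
Q_new = 323/4
Tax revenue = tax * Q_new = 7 * 323/4 = 2261/4

2261/4


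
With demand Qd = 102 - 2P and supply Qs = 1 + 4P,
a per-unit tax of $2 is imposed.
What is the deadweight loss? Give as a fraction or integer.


Pre-tax equilibrium quantity: Q* = 205/3
Post-tax equilibrium quantity: Q_tax = 197/3
Reduction in quantity: Q* - Q_tax = 8/3
DWL = (1/2) * tax * (Q* - Q_tax)
DWL = (1/2) * 2 * 8/3 = 8/3

8/3


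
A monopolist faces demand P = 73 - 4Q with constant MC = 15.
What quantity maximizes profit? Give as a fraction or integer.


TR = P*Q = (73 - 4Q)Q = 73Q - 4Q^2
MR = dTR/dQ = 73 - 8Q
Set MR = MC:
73 - 8Q = 15
58 = 8Q
Q* = 58/8 = 29/4

29/4


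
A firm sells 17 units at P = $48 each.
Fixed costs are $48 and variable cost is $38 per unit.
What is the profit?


Total Revenue = P * Q = 48 * 17 = $816
Total Cost = FC + VC*Q = 48 + 38*17 = $694
Profit = TR - TC = 816 - 694 = $122

$122


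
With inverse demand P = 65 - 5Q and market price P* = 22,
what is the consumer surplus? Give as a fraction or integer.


Maximum willingness to pay (at Q=0): P_max = 65
Quantity demanded at P* = 22:
Q* = (65 - 22)/5 = 43/5
CS = (1/2) * Q* * (P_max - P*)
CS = (1/2) * 43/5 * (65 - 22)
CS = (1/2) * 43/5 * 43 = 1849/10

1849/10


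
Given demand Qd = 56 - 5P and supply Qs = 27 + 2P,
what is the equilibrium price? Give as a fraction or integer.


At equilibrium, Qd = Qs.
56 - 5P = 27 + 2P
56 - 27 = 5P + 2P
29 = 7P
P* = 29/7 = 29/7

29/7


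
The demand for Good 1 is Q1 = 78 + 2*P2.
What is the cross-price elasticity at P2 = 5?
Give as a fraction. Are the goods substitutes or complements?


dQ1/dP2 = 2
At P2 = 5: Q1 = 78 + 2*5 = 88
Exy = (dQ1/dP2)(P2/Q1) = 2 * 5 / 88 = 5/44
Since Exy > 0, the goods are substitutes.

5/44 (substitutes)


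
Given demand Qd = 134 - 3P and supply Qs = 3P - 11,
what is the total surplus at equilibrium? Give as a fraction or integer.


Find equilibrium: 134 - 3P = 3P - 11
134 + 11 = 6P
P* = 145/6 = 145/6
Q* = 3*145/6 - 11 = 123/2
Inverse demand: P = 134/3 - Q/3, so P_max = 134/3
Inverse supply: P = 11/3 + Q/3, so P_min = 11/3
CS = (1/2) * 123/2 * (134/3 - 145/6) = 5043/8
PS = (1/2) * 123/2 * (145/6 - 11/3) = 5043/8
TS = CS + PS = 5043/8 + 5043/8 = 5043/4

5043/4


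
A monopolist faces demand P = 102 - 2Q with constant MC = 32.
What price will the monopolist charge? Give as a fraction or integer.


MR = 102 - 4Q
Set MR = MC: 102 - 4Q = 32
Q* = 35/2
Substitute into demand:
P* = 102 - 2*35/2 = 67

67


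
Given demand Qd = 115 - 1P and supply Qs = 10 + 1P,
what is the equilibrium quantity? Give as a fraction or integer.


First find equilibrium price:
115 - 1P = 10 + 1P
P* = 105/2 = 105/2
Then substitute into demand:
Q* = 115 - 1 * 105/2 = 125/2

125/2


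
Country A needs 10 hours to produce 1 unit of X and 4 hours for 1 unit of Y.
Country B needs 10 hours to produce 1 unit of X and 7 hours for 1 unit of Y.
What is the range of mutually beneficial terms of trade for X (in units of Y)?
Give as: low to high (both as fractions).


Opportunity cost of X for Country A = hours_X / hours_Y = 10/4 = 5/2 units of Y
Opportunity cost of X for Country B = hours_X / hours_Y = 10/7 = 10/7 units of Y
Terms of trade must be between the two opportunity costs.
Range: 10/7 to 5/2

10/7 to 5/2


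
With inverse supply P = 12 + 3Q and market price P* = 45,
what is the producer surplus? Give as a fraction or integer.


Minimum supply price (at Q=0): P_min = 12
Quantity supplied at P* = 45:
Q* = (45 - 12)/3 = 11
PS = (1/2) * Q* * (P* - P_min)
PS = (1/2) * 11 * (45 - 12)
PS = (1/2) * 11 * 33 = 363/2

363/2


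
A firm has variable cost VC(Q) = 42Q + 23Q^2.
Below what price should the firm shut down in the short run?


AVC(Q) = VC(Q)/Q = 42 + 23Q
AVC is increasing in Q, so minimum AVC is at Q -> 0+.
Min AVC = 42
The firm should shut down if P < 42.

42


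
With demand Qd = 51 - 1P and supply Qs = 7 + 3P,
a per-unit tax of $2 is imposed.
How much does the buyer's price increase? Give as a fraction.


With a per-unit tax, the buyer's price increase depends on relative slopes.
Supply slope: d = 3, Demand slope: b = 1
Buyer's price increase = d * tax / (b + d)
= 3 * 2 / (1 + 3)
= 6 / 4 = 3/2

3/2


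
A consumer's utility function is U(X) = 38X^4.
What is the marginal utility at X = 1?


MU = dU/dX = 38*4*X^(4-1)
MU = 152*X^3
At X = 1:
MU = 152 * 1^3
MU = 152 * 1 = 152

152


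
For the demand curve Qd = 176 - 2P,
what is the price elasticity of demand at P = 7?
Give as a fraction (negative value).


dQ/dP = -2
At P = 7: Q = 176 - 2*7 = 162
E = (dQ/dP)(P/Q) = (-2)(7/162) = -7/81

-7/81


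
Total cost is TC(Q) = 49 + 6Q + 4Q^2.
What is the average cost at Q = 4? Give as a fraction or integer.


TC(4) = 49 + 6*4 + 4*4^2
TC(4) = 49 + 24 + 64 = 137
AC = TC/Q = 137/4 = 137/4

137/4


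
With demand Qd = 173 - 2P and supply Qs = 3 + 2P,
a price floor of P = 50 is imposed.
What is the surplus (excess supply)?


At P = 50:
Qd = 173 - 2*50 = 73
Qs = 3 + 2*50 = 103
Surplus = Qs - Qd = 103 - 73 = 30

30


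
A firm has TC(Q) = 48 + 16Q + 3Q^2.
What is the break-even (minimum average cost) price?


AC(Q) = 48/Q + 16 + 3Q
To minimize: dAC/dQ = -48/Q^2 + 3 = 0
Q^2 = 48/3 = 16
Q* = 4
Min AC = 48/4 + 16 + 3*4
Min AC = 12 + 16 + 12 = 40

40


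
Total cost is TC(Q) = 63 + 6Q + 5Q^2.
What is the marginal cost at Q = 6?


MC = dTC/dQ = 6 + 2*5*Q
At Q = 6:
MC = 6 + 10*6
MC = 6 + 60 = 66

66


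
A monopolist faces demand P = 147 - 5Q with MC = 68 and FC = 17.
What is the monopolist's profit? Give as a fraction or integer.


MR = MC: 147 - 10Q = 68
Q* = 79/10
P* = 147 - 5*79/10 = 215/2
Profit = (P* - MC)*Q* - FC
= (215/2 - 68)*79/10 - 17
= 79/2*79/10 - 17
= 6241/20 - 17 = 5901/20

5901/20


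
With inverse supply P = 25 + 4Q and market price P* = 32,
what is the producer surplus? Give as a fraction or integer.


Minimum supply price (at Q=0): P_min = 25
Quantity supplied at P* = 32:
Q* = (32 - 25)/4 = 7/4
PS = (1/2) * Q* * (P* - P_min)
PS = (1/2) * 7/4 * (32 - 25)
PS = (1/2) * 7/4 * 7 = 49/8

49/8


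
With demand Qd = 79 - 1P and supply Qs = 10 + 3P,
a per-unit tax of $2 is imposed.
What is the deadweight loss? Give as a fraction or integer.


Pre-tax equilibrium quantity: Q* = 247/4
Post-tax equilibrium quantity: Q_tax = 241/4
Reduction in quantity: Q* - Q_tax = 3/2
DWL = (1/2) * tax * (Q* - Q_tax)
DWL = (1/2) * 2 * 3/2 = 3/2

3/2


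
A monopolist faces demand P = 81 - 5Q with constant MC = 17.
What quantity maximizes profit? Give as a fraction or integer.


TR = P*Q = (81 - 5Q)Q = 81Q - 5Q^2
MR = dTR/dQ = 81 - 10Q
Set MR = MC:
81 - 10Q = 17
64 = 10Q
Q* = 64/10 = 32/5

32/5


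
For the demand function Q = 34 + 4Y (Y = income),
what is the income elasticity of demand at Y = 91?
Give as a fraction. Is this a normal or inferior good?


dQ/dY = 4
At Y = 91: Q = 34 + 4*91 = 398
Ey = (dQ/dY)(Y/Q) = 4 * 91 / 398 = 182/199
Since Ey > 0, this is a normal good.

182/199 (normal good)


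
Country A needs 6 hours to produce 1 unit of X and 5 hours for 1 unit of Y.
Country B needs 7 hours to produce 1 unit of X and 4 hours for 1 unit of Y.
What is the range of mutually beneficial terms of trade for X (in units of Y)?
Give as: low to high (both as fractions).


Opportunity cost of X for Country A = hours_X / hours_Y = 6/5 = 6/5 units of Y
Opportunity cost of X for Country B = hours_X / hours_Y = 7/4 = 7/4 units of Y
Terms of trade must be between the two opportunity costs.
Range: 6/5 to 7/4

6/5 to 7/4


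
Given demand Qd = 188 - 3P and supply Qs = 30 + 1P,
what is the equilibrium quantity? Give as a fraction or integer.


First find equilibrium price:
188 - 3P = 30 + 1P
P* = 158/4 = 79/2
Then substitute into demand:
Q* = 188 - 3 * 79/2 = 139/2

139/2


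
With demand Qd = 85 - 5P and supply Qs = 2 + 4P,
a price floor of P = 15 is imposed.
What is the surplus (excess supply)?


At P = 15:
Qd = 85 - 5*15 = 10
Qs = 2 + 4*15 = 62
Surplus = Qs - Qd = 62 - 10 = 52

52


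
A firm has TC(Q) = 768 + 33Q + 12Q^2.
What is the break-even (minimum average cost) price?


AC(Q) = 768/Q + 33 + 12Q
To minimize: dAC/dQ = -768/Q^2 + 12 = 0
Q^2 = 768/12 = 64
Q* = 8
Min AC = 768/8 + 33 + 12*8
Min AC = 96 + 33 + 96 = 225

225


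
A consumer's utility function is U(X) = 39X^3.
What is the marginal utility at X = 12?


MU = dU/dX = 39*3*X^(3-1)
MU = 117*X^2
At X = 12:
MU = 117 * 12^2
MU = 117 * 144 = 16848

16848


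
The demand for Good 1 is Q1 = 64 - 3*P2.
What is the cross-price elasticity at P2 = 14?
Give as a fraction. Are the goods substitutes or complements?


dQ1/dP2 = -3
At P2 = 14: Q1 = 64 - 3*14 = 22
Exy = (dQ1/dP2)(P2/Q1) = -3 * 14 / 22 = -21/11
Since Exy < 0, the goods are complements.

-21/11 (complements)


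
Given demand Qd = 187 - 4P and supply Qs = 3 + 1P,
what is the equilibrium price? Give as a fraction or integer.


At equilibrium, Qd = Qs.
187 - 4P = 3 + 1P
187 - 3 = 4P + 1P
184 = 5P
P* = 184/5 = 184/5

184/5


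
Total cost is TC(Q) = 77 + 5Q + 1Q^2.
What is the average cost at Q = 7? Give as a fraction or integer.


TC(7) = 77 + 5*7 + 1*7^2
TC(7) = 77 + 35 + 49 = 161
AC = TC/Q = 161/7 = 23

23


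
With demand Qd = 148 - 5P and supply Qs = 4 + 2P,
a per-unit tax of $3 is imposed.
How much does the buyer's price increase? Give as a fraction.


With a per-unit tax, the buyer's price increase depends on relative slopes.
Supply slope: d = 2, Demand slope: b = 5
Buyer's price increase = d * tax / (b + d)
= 2 * 3 / (5 + 2)
= 6 / 7 = 6/7

6/7


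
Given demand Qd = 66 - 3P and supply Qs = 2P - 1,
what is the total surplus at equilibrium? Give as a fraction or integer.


Find equilibrium: 66 - 3P = 2P - 1
66 + 1 = 5P
P* = 67/5 = 67/5
Q* = 2*67/5 - 1 = 129/5
Inverse demand: P = 22 - Q/3, so P_max = 22
Inverse supply: P = 1/2 + Q/2, so P_min = 1/2
CS = (1/2) * 129/5 * (22 - 67/5) = 5547/50
PS = (1/2) * 129/5 * (67/5 - 1/2) = 16641/100
TS = CS + PS = 5547/50 + 16641/100 = 5547/20

5547/20


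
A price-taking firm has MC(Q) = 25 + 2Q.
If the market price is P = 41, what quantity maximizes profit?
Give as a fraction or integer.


In perfect competition, profit is maximized where P = MC.
41 = 25 + 2Q
16 = 2Q
Q* = 16/2 = 8

8


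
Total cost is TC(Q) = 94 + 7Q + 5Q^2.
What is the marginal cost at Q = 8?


MC = dTC/dQ = 7 + 2*5*Q
At Q = 8:
MC = 7 + 10*8
MC = 7 + 80 = 87

87


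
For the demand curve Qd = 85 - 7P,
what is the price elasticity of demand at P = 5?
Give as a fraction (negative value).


dQ/dP = -7
At P = 5: Q = 85 - 7*5 = 50
E = (dQ/dP)(P/Q) = (-7)(5/50) = -7/10

-7/10


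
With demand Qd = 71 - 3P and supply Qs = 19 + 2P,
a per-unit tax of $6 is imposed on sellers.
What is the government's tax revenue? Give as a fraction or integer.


With tax on sellers, new supply: Qs' = 19 + 2(P - 6)
= 7 + 2P
New equilibrium quantity:
Q_new = 163/5
Tax revenue = tax * Q_new = 6 * 163/5 = 978/5

978/5


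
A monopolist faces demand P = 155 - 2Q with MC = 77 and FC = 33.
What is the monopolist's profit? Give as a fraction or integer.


MR = MC: 155 - 4Q = 77
Q* = 39/2
P* = 155 - 2*39/2 = 116
Profit = (P* - MC)*Q* - FC
= (116 - 77)*39/2 - 33
= 39*39/2 - 33
= 1521/2 - 33 = 1455/2

1455/2


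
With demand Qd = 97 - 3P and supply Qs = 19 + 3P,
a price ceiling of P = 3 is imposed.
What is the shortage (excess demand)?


At P = 3:
Qd = 97 - 3*3 = 88
Qs = 19 + 3*3 = 28
Shortage = Qd - Qs = 88 - 28 = 60

60


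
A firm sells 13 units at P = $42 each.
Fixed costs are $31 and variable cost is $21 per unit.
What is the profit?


Total Revenue = P * Q = 42 * 13 = $546
Total Cost = FC + VC*Q = 31 + 21*13 = $304
Profit = TR - TC = 546 - 304 = $242

$242


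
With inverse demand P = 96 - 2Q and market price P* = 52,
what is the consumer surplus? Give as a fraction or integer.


Maximum willingness to pay (at Q=0): P_max = 96
Quantity demanded at P* = 52:
Q* = (96 - 52)/2 = 22
CS = (1/2) * Q* * (P_max - P*)
CS = (1/2) * 22 * (96 - 52)
CS = (1/2) * 22 * 44 = 484

484


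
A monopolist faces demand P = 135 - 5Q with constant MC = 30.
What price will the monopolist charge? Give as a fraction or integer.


MR = 135 - 10Q
Set MR = MC: 135 - 10Q = 30
Q* = 21/2
Substitute into demand:
P* = 135 - 5*21/2 = 165/2

165/2


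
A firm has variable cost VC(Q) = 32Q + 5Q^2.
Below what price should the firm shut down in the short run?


AVC(Q) = VC(Q)/Q = 32 + 5Q
AVC is increasing in Q, so minimum AVC is at Q -> 0+.
Min AVC = 32
The firm should shut down if P < 32.

32


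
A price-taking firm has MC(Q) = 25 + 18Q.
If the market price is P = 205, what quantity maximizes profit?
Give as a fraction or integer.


In perfect competition, profit is maximized where P = MC.
205 = 25 + 18Q
180 = 18Q
Q* = 180/18 = 10

10


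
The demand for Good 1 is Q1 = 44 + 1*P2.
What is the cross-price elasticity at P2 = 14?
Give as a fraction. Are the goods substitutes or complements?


dQ1/dP2 = 1
At P2 = 14: Q1 = 44 + 1*14 = 58
Exy = (dQ1/dP2)(P2/Q1) = 1 * 14 / 58 = 7/29
Since Exy > 0, the goods are substitutes.

7/29 (substitutes)


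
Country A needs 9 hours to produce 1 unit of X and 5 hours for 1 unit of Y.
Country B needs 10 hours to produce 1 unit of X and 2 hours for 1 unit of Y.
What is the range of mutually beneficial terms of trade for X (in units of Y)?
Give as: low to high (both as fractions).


Opportunity cost of X for Country A = hours_X / hours_Y = 9/5 = 9/5 units of Y
Opportunity cost of X for Country B = hours_X / hours_Y = 10/2 = 5 units of Y
Terms of trade must be between the two opportunity costs.
Range: 9/5 to 5

9/5 to 5


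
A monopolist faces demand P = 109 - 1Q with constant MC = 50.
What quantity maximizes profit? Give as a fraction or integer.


TR = P*Q = (109 - 1Q)Q = 109Q - 1Q^2
MR = dTR/dQ = 109 - 2Q
Set MR = MC:
109 - 2Q = 50
59 = 2Q
Q* = 59/2 = 59/2

59/2


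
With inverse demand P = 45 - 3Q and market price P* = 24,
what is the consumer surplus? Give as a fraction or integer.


Maximum willingness to pay (at Q=0): P_max = 45
Quantity demanded at P* = 24:
Q* = (45 - 24)/3 = 7
CS = (1/2) * Q* * (P_max - P*)
CS = (1/2) * 7 * (45 - 24)
CS = (1/2) * 7 * 21 = 147/2

147/2


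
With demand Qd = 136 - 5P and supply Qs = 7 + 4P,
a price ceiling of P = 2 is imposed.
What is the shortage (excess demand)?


At P = 2:
Qd = 136 - 5*2 = 126
Qs = 7 + 4*2 = 15
Shortage = Qd - Qs = 126 - 15 = 111

111


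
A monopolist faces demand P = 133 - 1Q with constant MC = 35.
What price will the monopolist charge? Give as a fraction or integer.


MR = 133 - 2Q
Set MR = MC: 133 - 2Q = 35
Q* = 49
Substitute into demand:
P* = 133 - 1*49 = 84

84


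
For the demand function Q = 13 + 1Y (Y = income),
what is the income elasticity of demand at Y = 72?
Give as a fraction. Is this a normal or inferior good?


dQ/dY = 1
At Y = 72: Q = 13 + 1*72 = 85
Ey = (dQ/dY)(Y/Q) = 1 * 72 / 85 = 72/85
Since Ey > 0, this is a normal good.

72/85 (normal good)


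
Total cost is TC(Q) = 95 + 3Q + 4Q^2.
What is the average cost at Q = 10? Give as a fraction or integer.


TC(10) = 95 + 3*10 + 4*10^2
TC(10) = 95 + 30 + 400 = 525
AC = TC/Q = 525/10 = 105/2

105/2


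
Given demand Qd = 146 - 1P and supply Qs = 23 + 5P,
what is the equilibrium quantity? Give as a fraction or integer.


First find equilibrium price:
146 - 1P = 23 + 5P
P* = 123/6 = 41/2
Then substitute into demand:
Q* = 146 - 1 * 41/2 = 251/2

251/2


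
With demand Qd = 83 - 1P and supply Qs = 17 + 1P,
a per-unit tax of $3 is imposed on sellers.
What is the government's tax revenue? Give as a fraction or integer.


With tax on sellers, new supply: Qs' = 17 + 1(P - 3)
= 14 + 1P
New equilibrium quantity:
Q_new = 97/2
Tax revenue = tax * Q_new = 3 * 97/2 = 291/2

291/2


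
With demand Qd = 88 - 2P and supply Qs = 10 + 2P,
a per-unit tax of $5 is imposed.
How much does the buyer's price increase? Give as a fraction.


With a per-unit tax, the buyer's price increase depends on relative slopes.
Supply slope: d = 2, Demand slope: b = 2
Buyer's price increase = d * tax / (b + d)
= 2 * 5 / (2 + 2)
= 10 / 4 = 5/2

5/2


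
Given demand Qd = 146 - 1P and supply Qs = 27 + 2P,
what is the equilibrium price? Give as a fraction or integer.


At equilibrium, Qd = Qs.
146 - 1P = 27 + 2P
146 - 27 = 1P + 2P
119 = 3P
P* = 119/3 = 119/3

119/3


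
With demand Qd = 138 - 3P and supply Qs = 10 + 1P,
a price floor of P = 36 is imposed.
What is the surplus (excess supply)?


At P = 36:
Qd = 138 - 3*36 = 30
Qs = 10 + 1*36 = 46
Surplus = Qs - Qd = 46 - 30 = 16

16


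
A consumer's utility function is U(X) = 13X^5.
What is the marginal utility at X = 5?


MU = dU/dX = 13*5*X^(5-1)
MU = 65*X^4
At X = 5:
MU = 65 * 5^4
MU = 65 * 625 = 40625

40625


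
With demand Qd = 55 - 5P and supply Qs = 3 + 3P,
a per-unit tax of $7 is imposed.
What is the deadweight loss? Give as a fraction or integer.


Pre-tax equilibrium quantity: Q* = 45/2
Post-tax equilibrium quantity: Q_tax = 75/8
Reduction in quantity: Q* - Q_tax = 105/8
DWL = (1/2) * tax * (Q* - Q_tax)
DWL = (1/2) * 7 * 105/8 = 735/16

735/16


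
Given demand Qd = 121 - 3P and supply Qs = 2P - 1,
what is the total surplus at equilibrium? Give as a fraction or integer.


Find equilibrium: 121 - 3P = 2P - 1
121 + 1 = 5P
P* = 122/5 = 122/5
Q* = 2*122/5 - 1 = 239/5
Inverse demand: P = 121/3 - Q/3, so P_max = 121/3
Inverse supply: P = 1/2 + Q/2, so P_min = 1/2
CS = (1/2) * 239/5 * (121/3 - 122/5) = 57121/150
PS = (1/2) * 239/5 * (122/5 - 1/2) = 57121/100
TS = CS + PS = 57121/150 + 57121/100 = 57121/60

57121/60


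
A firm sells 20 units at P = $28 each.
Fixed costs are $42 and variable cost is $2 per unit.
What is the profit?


Total Revenue = P * Q = 28 * 20 = $560
Total Cost = FC + VC*Q = 42 + 2*20 = $82
Profit = TR - TC = 560 - 82 = $478

$478


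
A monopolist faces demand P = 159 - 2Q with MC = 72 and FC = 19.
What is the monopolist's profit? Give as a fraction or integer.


MR = MC: 159 - 4Q = 72
Q* = 87/4
P* = 159 - 2*87/4 = 231/2
Profit = (P* - MC)*Q* - FC
= (231/2 - 72)*87/4 - 19
= 87/2*87/4 - 19
= 7569/8 - 19 = 7417/8

7417/8


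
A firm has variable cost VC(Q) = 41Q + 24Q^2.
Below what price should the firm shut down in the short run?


AVC(Q) = VC(Q)/Q = 41 + 24Q
AVC is increasing in Q, so minimum AVC is at Q -> 0+.
Min AVC = 41
The firm should shut down if P < 41.

41


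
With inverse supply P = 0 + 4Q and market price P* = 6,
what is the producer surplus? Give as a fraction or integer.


Minimum supply price (at Q=0): P_min = 0
Quantity supplied at P* = 6:
Q* = (6 - 0)/4 = 3/2
PS = (1/2) * Q* * (P* - P_min)
PS = (1/2) * 3/2 * (6 - 0)
PS = (1/2) * 3/2 * 6 = 9/2

9/2


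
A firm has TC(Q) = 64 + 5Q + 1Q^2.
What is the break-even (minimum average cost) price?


AC(Q) = 64/Q + 5 + 1Q
To minimize: dAC/dQ = -64/Q^2 + 1 = 0
Q^2 = 64/1 = 64
Q* = 8
Min AC = 64/8 + 5 + 1*8
Min AC = 8 + 5 + 8 = 21

21


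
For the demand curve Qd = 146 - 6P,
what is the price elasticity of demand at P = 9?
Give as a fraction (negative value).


dQ/dP = -6
At P = 9: Q = 146 - 6*9 = 92
E = (dQ/dP)(P/Q) = (-6)(9/92) = -27/46

-27/46


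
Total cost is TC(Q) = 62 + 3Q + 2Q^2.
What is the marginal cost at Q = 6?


MC = dTC/dQ = 3 + 2*2*Q
At Q = 6:
MC = 3 + 4*6
MC = 3 + 24 = 27

27


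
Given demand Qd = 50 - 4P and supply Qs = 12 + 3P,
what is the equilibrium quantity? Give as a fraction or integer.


First find equilibrium price:
50 - 4P = 12 + 3P
P* = 38/7 = 38/7
Then substitute into demand:
Q* = 50 - 4 * 38/7 = 198/7

198/7


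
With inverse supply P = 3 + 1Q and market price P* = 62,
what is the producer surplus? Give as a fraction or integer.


Minimum supply price (at Q=0): P_min = 3
Quantity supplied at P* = 62:
Q* = (62 - 3)/1 = 59
PS = (1/2) * Q* * (P* - P_min)
PS = (1/2) * 59 * (62 - 3)
PS = (1/2) * 59 * 59 = 3481/2

3481/2


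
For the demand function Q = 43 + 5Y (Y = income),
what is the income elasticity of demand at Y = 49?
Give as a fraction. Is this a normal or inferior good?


dQ/dY = 5
At Y = 49: Q = 43 + 5*49 = 288
Ey = (dQ/dY)(Y/Q) = 5 * 49 / 288 = 245/288
Since Ey > 0, this is a normal good.

245/288 (normal good)


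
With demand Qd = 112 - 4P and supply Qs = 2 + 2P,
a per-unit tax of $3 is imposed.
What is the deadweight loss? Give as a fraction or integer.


Pre-tax equilibrium quantity: Q* = 116/3
Post-tax equilibrium quantity: Q_tax = 104/3
Reduction in quantity: Q* - Q_tax = 4
DWL = (1/2) * tax * (Q* - Q_tax)
DWL = (1/2) * 3 * 4 = 6

6


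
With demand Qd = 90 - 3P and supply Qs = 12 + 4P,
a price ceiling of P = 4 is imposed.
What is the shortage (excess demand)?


At P = 4:
Qd = 90 - 3*4 = 78
Qs = 12 + 4*4 = 28
Shortage = Qd - Qs = 78 - 28 = 50

50


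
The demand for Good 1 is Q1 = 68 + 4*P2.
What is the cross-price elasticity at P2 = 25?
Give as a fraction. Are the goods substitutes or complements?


dQ1/dP2 = 4
At P2 = 25: Q1 = 68 + 4*25 = 168
Exy = (dQ1/dP2)(P2/Q1) = 4 * 25 / 168 = 25/42
Since Exy > 0, the goods are substitutes.

25/42 (substitutes)


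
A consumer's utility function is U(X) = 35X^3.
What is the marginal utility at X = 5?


MU = dU/dX = 35*3*X^(3-1)
MU = 105*X^2
At X = 5:
MU = 105 * 5^2
MU = 105 * 25 = 2625

2625


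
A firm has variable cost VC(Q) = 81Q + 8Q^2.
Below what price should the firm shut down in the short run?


AVC(Q) = VC(Q)/Q = 81 + 8Q
AVC is increasing in Q, so minimum AVC is at Q -> 0+.
Min AVC = 81
The firm should shut down if P < 81.

81


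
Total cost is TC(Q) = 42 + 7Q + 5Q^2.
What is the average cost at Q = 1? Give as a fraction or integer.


TC(1) = 42 + 7*1 + 5*1^2
TC(1) = 42 + 7 + 5 = 54
AC = TC/Q = 54/1 = 54

54


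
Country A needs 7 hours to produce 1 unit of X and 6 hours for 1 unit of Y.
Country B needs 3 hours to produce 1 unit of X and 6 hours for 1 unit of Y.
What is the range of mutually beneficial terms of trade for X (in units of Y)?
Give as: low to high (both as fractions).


Opportunity cost of X for Country A = hours_X / hours_Y = 7/6 = 7/6 units of Y
Opportunity cost of X for Country B = hours_X / hours_Y = 3/6 = 1/2 units of Y
Terms of trade must be between the two opportunity costs.
Range: 1/2 to 7/6

1/2 to 7/6


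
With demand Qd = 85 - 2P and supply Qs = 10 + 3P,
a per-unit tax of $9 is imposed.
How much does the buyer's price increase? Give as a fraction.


With a per-unit tax, the buyer's price increase depends on relative slopes.
Supply slope: d = 3, Demand slope: b = 2
Buyer's price increase = d * tax / (b + d)
= 3 * 9 / (2 + 3)
= 27 / 5 = 27/5

27/5


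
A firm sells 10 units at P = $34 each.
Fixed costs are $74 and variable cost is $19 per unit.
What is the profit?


Total Revenue = P * Q = 34 * 10 = $340
Total Cost = FC + VC*Q = 74 + 19*10 = $264
Profit = TR - TC = 340 - 264 = $76

$76


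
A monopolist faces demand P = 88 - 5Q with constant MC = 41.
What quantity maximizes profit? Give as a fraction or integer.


TR = P*Q = (88 - 5Q)Q = 88Q - 5Q^2
MR = dTR/dQ = 88 - 10Q
Set MR = MC:
88 - 10Q = 41
47 = 10Q
Q* = 47/10 = 47/10

47/10


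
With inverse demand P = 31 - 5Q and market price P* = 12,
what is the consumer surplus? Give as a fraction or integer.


Maximum willingness to pay (at Q=0): P_max = 31
Quantity demanded at P* = 12:
Q* = (31 - 12)/5 = 19/5
CS = (1/2) * Q* * (P_max - P*)
CS = (1/2) * 19/5 * (31 - 12)
CS = (1/2) * 19/5 * 19 = 361/10

361/10


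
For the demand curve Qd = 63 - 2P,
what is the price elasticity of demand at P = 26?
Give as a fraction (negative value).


dQ/dP = -2
At P = 26: Q = 63 - 2*26 = 11
E = (dQ/dP)(P/Q) = (-2)(26/11) = -52/11

-52/11


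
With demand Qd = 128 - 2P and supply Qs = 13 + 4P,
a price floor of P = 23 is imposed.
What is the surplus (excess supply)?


At P = 23:
Qd = 128 - 2*23 = 82
Qs = 13 + 4*23 = 105
Surplus = Qs - Qd = 105 - 82 = 23

23


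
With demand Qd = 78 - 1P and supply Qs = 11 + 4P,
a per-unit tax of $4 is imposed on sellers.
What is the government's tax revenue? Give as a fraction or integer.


With tax on sellers, new supply: Qs' = 11 + 4(P - 4)
= 4P - 5
New equilibrium quantity:
Q_new = 307/5
Tax revenue = tax * Q_new = 4 * 307/5 = 1228/5

1228/5


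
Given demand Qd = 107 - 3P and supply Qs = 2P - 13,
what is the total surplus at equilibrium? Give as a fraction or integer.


Find equilibrium: 107 - 3P = 2P - 13
107 + 13 = 5P
P* = 120/5 = 24
Q* = 2*24 - 13 = 35
Inverse demand: P = 107/3 - Q/3, so P_max = 107/3
Inverse supply: P = 13/2 + Q/2, so P_min = 13/2
CS = (1/2) * 35 * (107/3 - 24) = 1225/6
PS = (1/2) * 35 * (24 - 13/2) = 1225/4
TS = CS + PS = 1225/6 + 1225/4 = 6125/12

6125/12


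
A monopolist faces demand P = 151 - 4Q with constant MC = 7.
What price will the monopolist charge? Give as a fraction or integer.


MR = 151 - 8Q
Set MR = MC: 151 - 8Q = 7
Q* = 18
Substitute into demand:
P* = 151 - 4*18 = 79

79


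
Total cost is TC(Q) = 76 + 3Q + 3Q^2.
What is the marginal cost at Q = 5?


MC = dTC/dQ = 3 + 2*3*Q
At Q = 5:
MC = 3 + 6*5
MC = 3 + 30 = 33

33


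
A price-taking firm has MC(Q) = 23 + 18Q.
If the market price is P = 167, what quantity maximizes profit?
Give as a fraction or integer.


In perfect competition, profit is maximized where P = MC.
167 = 23 + 18Q
144 = 18Q
Q* = 144/18 = 8

8


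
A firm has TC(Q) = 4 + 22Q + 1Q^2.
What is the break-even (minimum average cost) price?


AC(Q) = 4/Q + 22 + 1Q
To minimize: dAC/dQ = -4/Q^2 + 1 = 0
Q^2 = 4/1 = 4
Q* = 2
Min AC = 4/2 + 22 + 1*2
Min AC = 2 + 22 + 2 = 26

26


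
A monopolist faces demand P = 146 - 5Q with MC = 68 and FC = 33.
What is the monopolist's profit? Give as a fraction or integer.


MR = MC: 146 - 10Q = 68
Q* = 39/5
P* = 146 - 5*39/5 = 107
Profit = (P* - MC)*Q* - FC
= (107 - 68)*39/5 - 33
= 39*39/5 - 33
= 1521/5 - 33 = 1356/5

1356/5


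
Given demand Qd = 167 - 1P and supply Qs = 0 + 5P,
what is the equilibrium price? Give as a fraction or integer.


At equilibrium, Qd = Qs.
167 - 1P = 0 + 5P
167 - 0 = 1P + 5P
167 = 6P
P* = 167/6 = 167/6

167/6


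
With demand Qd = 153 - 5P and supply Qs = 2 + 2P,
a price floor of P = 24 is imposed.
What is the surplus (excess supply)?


At P = 24:
Qd = 153 - 5*24 = 33
Qs = 2 + 2*24 = 50
Surplus = Qs - Qd = 50 - 33 = 17

17


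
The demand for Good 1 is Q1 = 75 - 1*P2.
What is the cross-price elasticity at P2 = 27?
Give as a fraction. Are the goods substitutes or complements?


dQ1/dP2 = -1
At P2 = 27: Q1 = 75 - 1*27 = 48
Exy = (dQ1/dP2)(P2/Q1) = -1 * 27 / 48 = -9/16
Since Exy < 0, the goods are complements.

-9/16 (complements)


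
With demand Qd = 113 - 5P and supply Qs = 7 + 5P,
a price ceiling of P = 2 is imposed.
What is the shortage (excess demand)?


At P = 2:
Qd = 113 - 5*2 = 103
Qs = 7 + 5*2 = 17
Shortage = Qd - Qs = 103 - 17 = 86

86


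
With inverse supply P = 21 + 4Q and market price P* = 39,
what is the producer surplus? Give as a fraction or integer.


Minimum supply price (at Q=0): P_min = 21
Quantity supplied at P* = 39:
Q* = (39 - 21)/4 = 9/2
PS = (1/2) * Q* * (P* - P_min)
PS = (1/2) * 9/2 * (39 - 21)
PS = (1/2) * 9/2 * 18 = 81/2

81/2


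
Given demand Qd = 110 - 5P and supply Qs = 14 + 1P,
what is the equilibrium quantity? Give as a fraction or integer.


First find equilibrium price:
110 - 5P = 14 + 1P
P* = 96/6 = 16
Then substitute into demand:
Q* = 110 - 5 * 16 = 30

30


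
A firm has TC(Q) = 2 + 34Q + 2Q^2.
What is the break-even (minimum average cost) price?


AC(Q) = 2/Q + 34 + 2Q
To minimize: dAC/dQ = -2/Q^2 + 2 = 0
Q^2 = 2/2 = 1
Q* = 1
Min AC = 2/1 + 34 + 2*1
Min AC = 2 + 34 + 2 = 38

38


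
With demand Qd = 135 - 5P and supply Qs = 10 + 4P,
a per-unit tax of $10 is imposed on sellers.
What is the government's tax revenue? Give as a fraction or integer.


With tax on sellers, new supply: Qs' = 10 + 4(P - 10)
= 4P - 30
New equilibrium quantity:
Q_new = 130/3
Tax revenue = tax * Q_new = 10 * 130/3 = 1300/3

1300/3


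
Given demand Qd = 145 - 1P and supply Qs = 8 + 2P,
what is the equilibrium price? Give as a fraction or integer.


At equilibrium, Qd = Qs.
145 - 1P = 8 + 2P
145 - 8 = 1P + 2P
137 = 3P
P* = 137/3 = 137/3

137/3


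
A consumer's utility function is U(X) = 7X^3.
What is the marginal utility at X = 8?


MU = dU/dX = 7*3*X^(3-1)
MU = 21*X^2
At X = 8:
MU = 21 * 8^2
MU = 21 * 64 = 1344

1344


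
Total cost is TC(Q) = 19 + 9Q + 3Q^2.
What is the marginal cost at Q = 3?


MC = dTC/dQ = 9 + 2*3*Q
At Q = 3:
MC = 9 + 6*3
MC = 9 + 18 = 27

27


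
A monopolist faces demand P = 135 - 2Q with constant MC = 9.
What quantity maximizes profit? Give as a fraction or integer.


TR = P*Q = (135 - 2Q)Q = 135Q - 2Q^2
MR = dTR/dQ = 135 - 4Q
Set MR = MC:
135 - 4Q = 9
126 = 4Q
Q* = 126/4 = 63/2

63/2


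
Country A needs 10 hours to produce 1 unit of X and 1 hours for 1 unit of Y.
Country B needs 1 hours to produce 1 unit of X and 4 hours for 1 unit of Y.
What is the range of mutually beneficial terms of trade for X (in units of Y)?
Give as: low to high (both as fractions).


Opportunity cost of X for Country A = hours_X / hours_Y = 10/1 = 10 units of Y
Opportunity cost of X for Country B = hours_X / hours_Y = 1/4 = 1/4 units of Y
Terms of trade must be between the two opportunity costs.
Range: 1/4 to 10

1/4 to 10


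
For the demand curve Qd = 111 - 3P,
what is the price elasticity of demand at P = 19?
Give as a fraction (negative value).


dQ/dP = -3
At P = 19: Q = 111 - 3*19 = 54
E = (dQ/dP)(P/Q) = (-3)(19/54) = -19/18

-19/18


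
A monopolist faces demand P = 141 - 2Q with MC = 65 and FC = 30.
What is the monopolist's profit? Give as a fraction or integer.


MR = MC: 141 - 4Q = 65
Q* = 19
P* = 141 - 2*19 = 103
Profit = (P* - MC)*Q* - FC
= (103 - 65)*19 - 30
= 38*19 - 30
= 722 - 30 = 692

692


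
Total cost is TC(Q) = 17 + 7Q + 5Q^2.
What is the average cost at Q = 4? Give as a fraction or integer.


TC(4) = 17 + 7*4 + 5*4^2
TC(4) = 17 + 28 + 80 = 125
AC = TC/Q = 125/4 = 125/4

125/4


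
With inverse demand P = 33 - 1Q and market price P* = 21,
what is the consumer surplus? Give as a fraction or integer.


Maximum willingness to pay (at Q=0): P_max = 33
Quantity demanded at P* = 21:
Q* = (33 - 21)/1 = 12
CS = (1/2) * Q* * (P_max - P*)
CS = (1/2) * 12 * (33 - 21)
CS = (1/2) * 12 * 12 = 72

72


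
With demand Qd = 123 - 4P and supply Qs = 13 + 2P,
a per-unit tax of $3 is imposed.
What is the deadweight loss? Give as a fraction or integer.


Pre-tax equilibrium quantity: Q* = 149/3
Post-tax equilibrium quantity: Q_tax = 137/3
Reduction in quantity: Q* - Q_tax = 4
DWL = (1/2) * tax * (Q* - Q_tax)
DWL = (1/2) * 3 * 4 = 6

6


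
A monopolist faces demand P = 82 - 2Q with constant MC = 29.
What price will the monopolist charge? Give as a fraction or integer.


MR = 82 - 4Q
Set MR = MC: 82 - 4Q = 29
Q* = 53/4
Substitute into demand:
P* = 82 - 2*53/4 = 111/2

111/2


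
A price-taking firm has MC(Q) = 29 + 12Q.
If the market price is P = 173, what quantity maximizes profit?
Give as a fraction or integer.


In perfect competition, profit is maximized where P = MC.
173 = 29 + 12Q
144 = 12Q
Q* = 144/12 = 12

12


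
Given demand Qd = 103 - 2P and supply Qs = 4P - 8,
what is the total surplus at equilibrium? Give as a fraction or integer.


Find equilibrium: 103 - 2P = 4P - 8
103 + 8 = 6P
P* = 111/6 = 37/2
Q* = 4*37/2 - 8 = 66
Inverse demand: P = 103/2 - Q/2, so P_max = 103/2
Inverse supply: P = 2 + Q/4, so P_min = 2
CS = (1/2) * 66 * (103/2 - 37/2) = 1089
PS = (1/2) * 66 * (37/2 - 2) = 1089/2
TS = CS + PS = 1089 + 1089/2 = 3267/2

3267/2


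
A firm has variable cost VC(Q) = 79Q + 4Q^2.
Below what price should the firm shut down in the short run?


AVC(Q) = VC(Q)/Q = 79 + 4Q
AVC is increasing in Q, so minimum AVC is at Q -> 0+.
Min AVC = 79
The firm should shut down if P < 79.

79


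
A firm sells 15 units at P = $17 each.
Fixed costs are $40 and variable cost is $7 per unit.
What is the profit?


Total Revenue = P * Q = 17 * 15 = $255
Total Cost = FC + VC*Q = 40 + 7*15 = $145
Profit = TR - TC = 255 - 145 = $110

$110


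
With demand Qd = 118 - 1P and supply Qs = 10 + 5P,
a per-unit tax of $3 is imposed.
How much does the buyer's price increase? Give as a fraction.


With a per-unit tax, the buyer's price increase depends on relative slopes.
Supply slope: d = 5, Demand slope: b = 1
Buyer's price increase = d * tax / (b + d)
= 5 * 3 / (1 + 5)
= 15 / 6 = 5/2

5/2


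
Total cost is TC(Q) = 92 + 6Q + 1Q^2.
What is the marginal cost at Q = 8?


MC = dTC/dQ = 6 + 2*1*Q
At Q = 8:
MC = 6 + 2*8
MC = 6 + 16 = 22

22


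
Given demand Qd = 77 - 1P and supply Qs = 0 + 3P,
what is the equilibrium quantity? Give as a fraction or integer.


First find equilibrium price:
77 - 1P = 0 + 3P
P* = 77/4 = 77/4
Then substitute into demand:
Q* = 77 - 1 * 77/4 = 231/4

231/4


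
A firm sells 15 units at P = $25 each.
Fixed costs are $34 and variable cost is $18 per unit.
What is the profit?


Total Revenue = P * Q = 25 * 15 = $375
Total Cost = FC + VC*Q = 34 + 18*15 = $304
Profit = TR - TC = 375 - 304 = $71

$71


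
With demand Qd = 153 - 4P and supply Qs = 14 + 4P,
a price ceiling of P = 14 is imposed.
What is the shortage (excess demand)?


At P = 14:
Qd = 153 - 4*14 = 97
Qs = 14 + 4*14 = 70
Shortage = Qd - Qs = 97 - 70 = 27

27
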